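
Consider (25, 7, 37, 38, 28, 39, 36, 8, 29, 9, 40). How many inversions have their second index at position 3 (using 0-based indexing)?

The element at index 3 is 38.
Elements before it: 25, 7, 37
None of them are larger than 38.

0 such elements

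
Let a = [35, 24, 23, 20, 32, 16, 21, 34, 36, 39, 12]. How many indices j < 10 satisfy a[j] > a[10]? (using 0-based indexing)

10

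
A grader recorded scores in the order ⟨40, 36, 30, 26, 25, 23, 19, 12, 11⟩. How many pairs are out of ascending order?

36 inversions

For each element, count later entries that are smaller:
40: 8
36: 7
30: 6
26: 5
25: 4
23: 3
19: 2
12: 1
11: 0
Sum: 8 + 7 + 6 + 5 + 4 + 3 + 2 + 1 + 0 = 36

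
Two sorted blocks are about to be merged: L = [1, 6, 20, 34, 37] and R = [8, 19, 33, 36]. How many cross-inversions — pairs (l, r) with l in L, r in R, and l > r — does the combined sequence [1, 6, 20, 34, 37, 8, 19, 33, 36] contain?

9 cross-inversions

Count, for every r in R, how many entries of L exceed r:
r = 8: 20, 34, 37 → 3
r = 19: 20, 34, 37 → 3
r = 33: 34, 37 → 2
r = 36: 37 → 1
Cross-inversions: 3 + 3 + 2 + 1 = 9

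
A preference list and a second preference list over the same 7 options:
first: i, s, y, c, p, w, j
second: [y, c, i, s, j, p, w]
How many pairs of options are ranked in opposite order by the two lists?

Assign each item its position (1..7) in the first ordering, then rewrite the second ordering as that position sequence:
positions: i→1, s→2, y→3, c→4, p→5, w→6, j→7
second ordering as positions: [3, 4, 1, 2, 7, 5, 6]
Discordant pairs = inversions in this position sequence.
3: 1, 2 → 2
4: 1, 2 → 2
1: 0
2: 0
7: 5, 6 → 2
5: 0
6: 0
Total: 2 + 2 + 0 + 0 + 2 + 0 + 0 = 6

6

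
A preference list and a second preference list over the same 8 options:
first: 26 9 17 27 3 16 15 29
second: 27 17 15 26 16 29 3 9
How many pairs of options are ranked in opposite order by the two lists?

Assign each item its position (1..8) in the first ordering, then rewrite the second ordering as that position sequence:
positions: 26→1, 9→2, 17→3, 27→4, 3→5, 16→6, 15→7, 29→8
second ordering as positions: [4, 3, 7, 1, 6, 8, 5, 2]
Discordant pairs = inversions in this position sequence.
4: 3, 1, 2 → 3
3: 1, 2 → 2
7: 1, 6, 5, 2 → 4
1: 0
6: 5, 2 → 2
8: 5, 2 → 2
5: 2 → 1
2: 0
Total: 3 + 2 + 4 + 0 + 2 + 2 + 1 + 0 = 14

14 pairs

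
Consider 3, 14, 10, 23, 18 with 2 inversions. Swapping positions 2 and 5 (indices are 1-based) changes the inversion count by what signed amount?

+1

Positions 2 and 5 hold 14 and 18; after swapping, the array is [3, 18, 10, 23, 14].
For each element, count later entries that are smaller:
3 → none → 0
18 → 10, 14 → 2
10 → none → 0
23 → 14 → 1
14 → none → 0
Sum: 0 + 2 + 0 + 1 + 0 = 3
Change: 3 − 2 = +1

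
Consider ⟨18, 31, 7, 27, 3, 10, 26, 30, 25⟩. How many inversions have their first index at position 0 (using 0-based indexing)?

The element at index 0 is 18.
Elements after it: 31, 7, 27, 3, 10, 26, 30, 25
Those smaller than 18: 7, 3, 10

3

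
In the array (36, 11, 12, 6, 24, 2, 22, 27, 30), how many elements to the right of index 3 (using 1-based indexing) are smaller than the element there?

The element at index 3 is 12.
Elements after it: 6, 24, 2, 22, 27, 30
Those smaller than 12: 6, 2

2 such elements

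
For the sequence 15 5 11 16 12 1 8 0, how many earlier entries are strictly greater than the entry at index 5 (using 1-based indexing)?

2 such elements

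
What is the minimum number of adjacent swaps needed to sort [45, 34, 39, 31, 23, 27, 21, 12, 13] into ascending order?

33

Minimum adjacent swaps = number of inversions (each swap of adjacent out-of-order elements removes one inversion and no swap can remove more).
Count inversions — for each element, later elements that are smaller:
45: 34, 39, 31, 23, 27, 21, 12, 13 → 8
34: 31, 23, 27, 21, 12, 13 → 6
39: 31, 23, 27, 21, 12, 13 → 6
31: 23, 27, 21, 12, 13 → 5
23: 21, 12, 13 → 3
27: 21, 12, 13 → 3
21: 12, 13 → 2
12: none → 0
13: none → 0
Total inversions: 8 + 6 + 6 + 5 + 3 + 3 + 2 + 0 + 0 = 33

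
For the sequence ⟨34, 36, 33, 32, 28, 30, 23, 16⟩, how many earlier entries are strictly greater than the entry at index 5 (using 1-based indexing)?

The element at index 5 is 28.
Elements before it: 34, 36, 33, 32
Those larger than 28: 34, 36, 33, 32

4 such elements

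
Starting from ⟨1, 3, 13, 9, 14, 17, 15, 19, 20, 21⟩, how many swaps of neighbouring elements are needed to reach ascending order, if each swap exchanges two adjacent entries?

2

The minimum number of adjacent swaps to sort an array equals its inversion count, since every such swap removes exactly one inversion.
Count inversions — for each element, later elements that are smaller:
1: none → 0
3: none → 0
13: 9 → 1
9: none → 0
14: none → 0
17: 15 → 1
15: none → 0
19: none → 0
20: none → 0
21: none → 0
Total inversions: 0 + 0 + 1 + 0 + 0 + 1 + 0 + 0 + 0 + 0 = 2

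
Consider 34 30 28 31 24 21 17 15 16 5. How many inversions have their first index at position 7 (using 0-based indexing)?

1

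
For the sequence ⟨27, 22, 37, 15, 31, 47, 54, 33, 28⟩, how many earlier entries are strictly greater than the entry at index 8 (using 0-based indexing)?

5

The element at index 8 is 28.
Elements before it: 27, 22, 37, 15, 31, 47, 54, 33
Those larger than 28: 37, 31, 47, 54, 33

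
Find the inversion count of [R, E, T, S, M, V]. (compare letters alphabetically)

5 out-of-order pairs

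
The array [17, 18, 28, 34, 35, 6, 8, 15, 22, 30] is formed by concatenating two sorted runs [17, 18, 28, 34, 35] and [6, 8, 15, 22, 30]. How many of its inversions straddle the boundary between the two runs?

20

Count, for every r in R, how many entries of L exceed r:
r = 6: 17, 18, 28, 34, 35 → 5
r = 8: 17, 18, 28, 34, 35 → 5
r = 15: 17, 18, 28, 34, 35 → 5
r = 22: 28, 34, 35 → 3
r = 30: 34, 35 → 2
Cross-inversions: 5 + 5 + 5 + 3 + 2 = 20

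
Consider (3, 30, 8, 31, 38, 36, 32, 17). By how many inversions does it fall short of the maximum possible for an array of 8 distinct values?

Maximum inversions for 8 distinct elements is C(8, 2) = 8·7/2 = 28.
Current inversions — for each element, count later smaller elements:
3: 0
30: 2
8: 0
31: 1
38: 3
36: 2
32: 1
17: 0
Current total: 0 + 2 + 0 + 1 + 3 + 2 + 1 + 0 = 9
Shortfall: 28 − 9 = 19

19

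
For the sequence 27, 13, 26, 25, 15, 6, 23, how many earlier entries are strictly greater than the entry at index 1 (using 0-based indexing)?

The element at index 1 is 13.
Elements before it: 27
Those larger than 13: 27

1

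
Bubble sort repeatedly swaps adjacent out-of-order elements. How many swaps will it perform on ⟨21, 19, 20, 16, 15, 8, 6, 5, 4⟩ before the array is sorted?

35 adjacent swaps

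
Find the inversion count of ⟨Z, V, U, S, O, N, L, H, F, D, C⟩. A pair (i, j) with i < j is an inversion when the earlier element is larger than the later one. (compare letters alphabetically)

55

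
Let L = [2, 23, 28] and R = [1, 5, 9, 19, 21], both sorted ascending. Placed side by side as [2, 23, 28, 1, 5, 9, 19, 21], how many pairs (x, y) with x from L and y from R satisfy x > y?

Count, for every r in R, how many entries of L exceed r:
r = 1: 2, 23, 28 → 3
r = 5: 23, 28 → 2
r = 9: 23, 28 → 2
r = 19: 23, 28 → 2
r = 21: 23, 28 → 2
Cross-inversions: 3 + 2 + 2 + 2 + 2 = 11

11 cross-inversions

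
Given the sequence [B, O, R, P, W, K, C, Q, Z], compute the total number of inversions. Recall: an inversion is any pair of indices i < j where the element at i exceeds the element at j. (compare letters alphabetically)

12

Element-by-element contributions:
B → none → 0
O → K, C → 2
R → P, K, C, Q → 4
P → K, C → 2
W → K, C, Q → 3
K → C → 1
C → none → 0
Q → none → 0
Z → none → 0
Sum: 0 + 2 + 4 + 2 + 3 + 1 + 0 + 0 + 0 = 12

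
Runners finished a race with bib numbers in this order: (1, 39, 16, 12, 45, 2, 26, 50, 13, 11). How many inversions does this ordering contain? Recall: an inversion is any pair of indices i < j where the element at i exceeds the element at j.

Element-by-element contributions:
1: 0
39: 6
16: 4
12: 2
45: 4
2: 0
26: 2
50: 2
13: 1
11: 0
Sum: 0 + 6 + 4 + 2 + 4 + 0 + 2 + 2 + 1 + 0 = 21

21 out-of-order pairs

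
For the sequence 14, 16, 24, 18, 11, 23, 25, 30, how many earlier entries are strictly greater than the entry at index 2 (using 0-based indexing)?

The element at index 2 is 24.
Elements before it: 14, 16
None of them are larger than 24.

0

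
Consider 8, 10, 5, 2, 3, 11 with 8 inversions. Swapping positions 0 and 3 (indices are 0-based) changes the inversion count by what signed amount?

-3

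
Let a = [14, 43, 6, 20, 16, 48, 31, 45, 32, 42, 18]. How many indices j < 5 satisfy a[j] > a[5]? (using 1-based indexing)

The element at index 5 is 16.
Elements before it: 14, 43, 6, 20
Those larger than 16: 43, 20

2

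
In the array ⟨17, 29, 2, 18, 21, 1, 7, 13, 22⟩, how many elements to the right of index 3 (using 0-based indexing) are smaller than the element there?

3

The element at index 3 is 18.
Elements after it: 21, 1, 7, 13, 22
Those smaller than 18: 1, 7, 13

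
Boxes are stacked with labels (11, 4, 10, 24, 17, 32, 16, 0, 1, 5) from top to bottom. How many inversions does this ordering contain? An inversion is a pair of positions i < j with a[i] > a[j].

26

Sweep left to right; for each value list the smaller values that follow it:
11 → 4, 10, 0, 1, 5 → 5
4 → 0, 1 → 2
10 → 0, 1, 5 → 3
24 → 17, 16, 0, 1, 5 → 5
17 → 16, 0, 1, 5 → 4
32 → 16, 0, 1, 5 → 4
16 → 0, 1, 5 → 3
0 → none → 0
1 → none → 0
5 → none → 0
Sum: 5 + 2 + 3 + 5 + 4 + 4 + 3 + 0 + 0 + 0 = 26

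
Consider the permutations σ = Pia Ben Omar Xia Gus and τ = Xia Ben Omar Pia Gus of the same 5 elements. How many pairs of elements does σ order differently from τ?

Assign each item its position (1..5) in the first ordering, then rewrite the second ordering as that position sequence:
positions: Pia→1, Ben→2, Omar→3, Xia→4, Gus→5
second ordering as positions: [4, 2, 3, 1, 5]
Discordant pairs = inversions in this position sequence.
4: 2, 3, 1 → 3
2: 1 → 1
3: 1 → 1
1: 0
5: 0
Total: 3 + 1 + 1 + 0 + 0 = 5

5 discordant pairs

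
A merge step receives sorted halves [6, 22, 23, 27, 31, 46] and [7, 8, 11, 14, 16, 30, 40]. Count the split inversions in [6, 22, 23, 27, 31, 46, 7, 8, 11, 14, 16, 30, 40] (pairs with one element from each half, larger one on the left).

Take each right-half value and tally the left-half values above it:
r = 7: 22, 23, 27, 31, 46 → 5
r = 8: 22, 23, 27, 31, 46 → 5
r = 11: 22, 23, 27, 31, 46 → 5
r = 14: 22, 23, 27, 31, 46 → 5
r = 16: 22, 23, 27, 31, 46 → 5
r = 30: 31, 46 → 2
r = 40: 46 → 1
Cross-inversions: 5 + 5 + 5 + 5 + 5 + 2 + 1 = 28

28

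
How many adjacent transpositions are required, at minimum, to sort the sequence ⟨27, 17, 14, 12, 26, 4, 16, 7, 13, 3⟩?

35

Minimum adjacent swaps = number of inversions (each swap of adjacent out-of-order elements removes one inversion and no swap can remove more).
Count inversions — for each element, later elements that are smaller:
27: 17, 14, 12, 26, 4, 16, 7, 13, 3 → 9
17: 14, 12, 4, 16, 7, 13, 3 → 7
14: 12, 4, 7, 13, 3 → 5
12: 4, 7, 3 → 3
26: 4, 16, 7, 13, 3 → 5
4: 3 → 1
16: 7, 13, 3 → 3
7: 3 → 1
13: 3 → 1
3: none → 0
Total inversions: 9 + 7 + 5 + 3 + 5 + 1 + 3 + 1 + 1 + 0 = 35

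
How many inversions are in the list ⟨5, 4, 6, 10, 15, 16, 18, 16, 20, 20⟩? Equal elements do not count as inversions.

2 out-of-order pairs

Count, for each position, how many later elements it exceeds:
5 → 4 → 1
4 → none → 0
6 → none → 0
10 → none → 0
15 → none → 0
16 → none → 0
18 → 16 → 1
16 → none → 0
20 → none → 0
20 → none → 0
Sum: 1 + 0 + 0 + 0 + 0 + 0 + 1 + 0 + 0 + 0 = 2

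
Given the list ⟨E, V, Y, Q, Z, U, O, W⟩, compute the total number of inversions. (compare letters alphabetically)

12

Sweep left to right; for each value list the smaller values that follow it:
E: 0
V: 3
Y: 4
Q: 1
Z: 3
U: 1
O: 0
W: 0
Sum: 0 + 3 + 4 + 1 + 3 + 1 + 0 + 0 = 12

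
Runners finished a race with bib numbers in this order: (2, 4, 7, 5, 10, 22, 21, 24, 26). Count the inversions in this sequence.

2 out-of-order pairs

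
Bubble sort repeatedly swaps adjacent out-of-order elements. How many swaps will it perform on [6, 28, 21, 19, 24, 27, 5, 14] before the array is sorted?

16 adjacent swaps

Minimum adjacent swaps = number of inversions (each swap of adjacent out-of-order elements removes one inversion and no swap can remove more).
Count inversions — for each element, later elements that are smaller:
6: 5 → 1
28: 21, 19, 24, 27, 5, 14 → 6
21: 19, 5, 14 → 3
19: 5, 14 → 2
24: 5, 14 → 2
27: 5, 14 → 2
5: none → 0
14: none → 0
Total inversions: 1 + 6 + 3 + 2 + 2 + 2 + 0 + 0 = 16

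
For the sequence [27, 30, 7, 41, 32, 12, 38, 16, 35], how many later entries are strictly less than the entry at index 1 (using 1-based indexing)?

The element at index 1 is 27.
Elements after it: 30, 7, 41, 32, 12, 38, 16, 35
Those smaller than 27: 7, 12, 16

3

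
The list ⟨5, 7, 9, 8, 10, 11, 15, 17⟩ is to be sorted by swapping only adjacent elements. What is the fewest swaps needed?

Each adjacent swap fixes exactly one inversion, so the minimum swap count equals the number of inversions.
Count inversions — for each element, later elements that are smaller:
5: none → 0
7: none → 0
9: 8 → 1
8: none → 0
10: none → 0
11: none → 0
15: none → 0
17: none → 0
Total inversions: 0 + 0 + 1 + 0 + 0 + 0 + 0 + 0 = 1

1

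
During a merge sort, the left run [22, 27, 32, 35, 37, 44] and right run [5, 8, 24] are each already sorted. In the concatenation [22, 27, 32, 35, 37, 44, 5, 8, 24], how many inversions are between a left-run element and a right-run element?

17 split inversions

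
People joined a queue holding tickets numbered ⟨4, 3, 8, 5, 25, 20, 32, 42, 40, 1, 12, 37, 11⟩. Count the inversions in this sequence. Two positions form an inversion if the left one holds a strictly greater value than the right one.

Inversions: 27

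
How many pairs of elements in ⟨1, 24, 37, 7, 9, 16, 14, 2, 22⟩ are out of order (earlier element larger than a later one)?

Sweep left to right; for each value list the smaller values that follow it:
1: 0
24: 6
37: 6
7: 1
9: 1
16: 2
14: 1
2: 0
22: 0
Sum: 0 + 6 + 6 + 1 + 1 + 2 + 1 + 0 + 0 = 17

17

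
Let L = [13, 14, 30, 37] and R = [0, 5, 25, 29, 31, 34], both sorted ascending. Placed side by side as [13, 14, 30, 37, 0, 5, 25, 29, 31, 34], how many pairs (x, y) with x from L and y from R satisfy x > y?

There are 14 split inversions.

Count, for every r in R, how many entries of L exceed r:
r = 0: 13, 14, 30, 37 → 4
r = 5: 13, 14, 30, 37 → 4
r = 25: 30, 37 → 2
r = 29: 30, 37 → 2
r = 31: 37 → 1
r = 34: 37 → 1
Cross-inversions: 4 + 4 + 2 + 2 + 1 + 1 = 14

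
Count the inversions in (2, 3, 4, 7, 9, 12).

0

Listing every pair i<j with a[i]>a[j] (using 1-based positions):
(none)
That's 0 pairs.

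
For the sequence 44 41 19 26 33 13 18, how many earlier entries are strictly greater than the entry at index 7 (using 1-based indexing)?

5 such elements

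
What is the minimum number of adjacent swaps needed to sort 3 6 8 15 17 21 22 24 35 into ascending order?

The minimum number of adjacent swaps to sort an array equals its inversion count, since every such swap removes exactly one inversion.
Count inversions — for each element, later elements that are smaller:
3: none → 0
6: none → 0
8: none → 0
15: none → 0
17: none → 0
21: none → 0
22: none → 0
24: none → 0
35: none → 0
Total inversions: 0 + 0 + 0 + 0 + 0 + 0 + 0 + 0 + 0 = 0

0 adjacent swaps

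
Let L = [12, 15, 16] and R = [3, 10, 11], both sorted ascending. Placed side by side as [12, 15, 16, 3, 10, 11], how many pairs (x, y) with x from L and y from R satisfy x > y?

There are 9 split inversions.

Count, for every r in R, how many entries of L exceed r:
r = 3: 12, 15, 16 → 3
r = 10: 12, 15, 16 → 3
r = 11: 12, 15, 16 → 3
Cross-inversions: 3 + 3 + 3 = 9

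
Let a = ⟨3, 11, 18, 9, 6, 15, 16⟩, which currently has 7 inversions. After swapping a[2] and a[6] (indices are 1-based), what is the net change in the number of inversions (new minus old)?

+1

Positions 2 and 6 hold 11 and 15; after swapping, the array is [3, 15, 18, 9, 6, 11, 16].
For each element, count later entries that are smaller:
3 → none → 0
15 → 9, 6, 11 → 3
18 → 9, 6, 11, 16 → 4
9 → 6 → 1
6 → none → 0
11 → none → 0
16 → none → 0
Sum: 0 + 3 + 4 + 1 + 0 + 0 + 0 = 8
Change: 8 − 7 = +1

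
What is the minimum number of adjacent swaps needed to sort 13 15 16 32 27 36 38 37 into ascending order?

Minimum adjacent swaps = number of inversions (each swap of adjacent out-of-order elements removes one inversion and no swap can remove more).
Count inversions — for each element, later elements that are smaller:
13: none → 0
15: none → 0
16: none → 0
32: 27 → 1
27: none → 0
36: none → 0
38: 37 → 1
37: none → 0
Total inversions: 0 + 0 + 0 + 1 + 0 + 0 + 1 + 0 = 2

Adjacent swaps: 2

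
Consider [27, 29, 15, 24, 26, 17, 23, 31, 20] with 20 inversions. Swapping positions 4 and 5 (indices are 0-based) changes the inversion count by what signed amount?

Positions 4 and 5 hold 26 and 17; after swapping, the array is [27, 29, 15, 24, 17, 26, 23, 31, 20].
Count, for each position, how many later elements it exceeds:
27: 6
29: 6
15: 0
24: 3
17: 0
26: 2
23: 1
31: 1
20: 0
Sum: 6 + 6 + 0 + 3 + 0 + 2 + 1 + 1 + 0 = 19
Change: 19 − 20 = -1

-1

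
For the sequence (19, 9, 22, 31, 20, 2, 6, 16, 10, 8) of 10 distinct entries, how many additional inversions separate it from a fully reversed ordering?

16 inversions short

Maximum inversions for 10 distinct elements is C(10, 2) = 10·9/2 = 45.
Current inversions — for each element, count later smaller elements:
19: 6
9: 3
22: 6
31: 6
20: 5
2: 0
6: 0
16: 2
10: 1
8: 0
Current total: 6 + 3 + 6 + 6 + 5 + 0 + 0 + 2 + 1 + 0 = 29
Shortfall: 45 − 29 = 16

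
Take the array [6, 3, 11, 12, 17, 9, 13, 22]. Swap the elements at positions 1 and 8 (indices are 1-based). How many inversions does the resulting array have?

Positions 1 and 8 hold 6 and 22; after swapping, the array is [22, 3, 11, 12, 17, 9, 13, 6].
For each element, count later entries that are smaller:
22 → 3, 11, 12, 17, 9, 13, 6 → 7
3 → none → 0
11 → 9, 6 → 2
12 → 9, 6 → 2
17 → 9, 13, 6 → 3
9 → 6 → 1
13 → 6 → 1
6 → none → 0
Sum: 7 + 0 + 2 + 2 + 3 + 1 + 1 + 0 = 16

There are 16 inversions.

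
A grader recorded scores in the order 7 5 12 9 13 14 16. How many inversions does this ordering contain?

Inversion pairs (indices are 1-based):
(1,2): 7 > 5
(3,4): 12 > 9
That's 2 pairs.

2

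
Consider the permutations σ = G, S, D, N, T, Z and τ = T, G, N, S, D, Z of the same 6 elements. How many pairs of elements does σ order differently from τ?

6 discordant pairs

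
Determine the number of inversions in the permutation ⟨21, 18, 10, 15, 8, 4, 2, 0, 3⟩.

33 inversions

For each element, count later entries that are smaller:
21: 8
18: 7
10: 5
15: 5
8: 4
4: 3
2: 1
0: 0
3: 0
Sum: 8 + 7 + 5 + 5 + 4 + 3 + 1 + 0 + 0 = 33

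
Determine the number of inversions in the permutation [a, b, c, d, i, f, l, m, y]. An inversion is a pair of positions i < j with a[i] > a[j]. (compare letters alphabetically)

1 out-of-order pair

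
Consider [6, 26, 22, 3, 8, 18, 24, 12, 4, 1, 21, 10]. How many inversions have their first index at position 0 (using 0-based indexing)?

3

The element at index 0 is 6.
Elements after it: 26, 22, 3, 8, 18, 24, 12, 4, 1, 21, 10
Those smaller than 6: 3, 4, 1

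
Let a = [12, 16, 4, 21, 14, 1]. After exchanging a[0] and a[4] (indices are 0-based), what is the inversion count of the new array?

10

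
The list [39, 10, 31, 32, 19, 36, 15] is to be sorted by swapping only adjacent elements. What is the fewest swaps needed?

There are 12 adjacent swaps.

Each adjacent swap fixes exactly one inversion, so the minimum swap count equals the number of inversions.
Count inversions — for each element, later elements that are smaller:
39: 10, 31, 32, 19, 36, 15 → 6
10: none → 0
31: 19, 15 → 2
32: 19, 15 → 2
19: 15 → 1
36: 15 → 1
15: none → 0
Total inversions: 6 + 0 + 2 + 2 + 1 + 1 + 0 = 12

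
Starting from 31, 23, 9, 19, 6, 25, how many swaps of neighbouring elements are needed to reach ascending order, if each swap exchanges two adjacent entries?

Adjacent swaps: 10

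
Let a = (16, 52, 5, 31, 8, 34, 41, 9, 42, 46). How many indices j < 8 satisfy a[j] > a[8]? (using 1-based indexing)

The element at index 8 is 9.
Elements before it: 16, 52, 5, 31, 8, 34, 41
Those larger than 9: 16, 52, 31, 34, 41

5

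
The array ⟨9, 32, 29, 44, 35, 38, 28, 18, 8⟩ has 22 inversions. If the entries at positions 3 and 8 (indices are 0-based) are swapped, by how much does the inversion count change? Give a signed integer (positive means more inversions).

-9

Positions 3 and 8 hold 44 and 8; after swapping, the array is [9, 32, 29, 8, 35, 38, 28, 18, 44].
Count, for each position, how many later elements it exceeds:
9 → 8 → 1
32 → 29, 8, 28, 18 → 4
29 → 8, 28, 18 → 3
8 → none → 0
35 → 28, 18 → 2
38 → 28, 18 → 2
28 → 18 → 1
18 → none → 0
44 → none → 0
Sum: 1 + 4 + 3 + 0 + 2 + 2 + 1 + 0 + 0 = 13
Change: 13 − 22 = -9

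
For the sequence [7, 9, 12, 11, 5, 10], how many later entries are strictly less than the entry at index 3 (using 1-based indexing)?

3 such elements

The element at index 3 is 12.
Elements after it: 11, 5, 10
Those smaller than 12: 11, 5, 10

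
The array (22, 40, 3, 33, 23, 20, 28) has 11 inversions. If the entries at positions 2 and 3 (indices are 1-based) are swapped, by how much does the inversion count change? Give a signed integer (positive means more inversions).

Positions 2 and 3 hold 40 and 3; after swapping, the array is [22, 3, 40, 33, 23, 20, 28].
Count, for each position, how many later elements it exceeds:
22 → 3, 20 → 2
3 → none → 0
40 → 33, 23, 20, 28 → 4
33 → 23, 20, 28 → 3
23 → 20 → 1
20 → none → 0
28 → none → 0
Sum: 2 + 0 + 4 + 3 + 1 + 0 + 0 = 10
Change: 10 − 11 = -1

-1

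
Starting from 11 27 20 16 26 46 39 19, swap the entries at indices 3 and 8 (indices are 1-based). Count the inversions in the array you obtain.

Inversions: 9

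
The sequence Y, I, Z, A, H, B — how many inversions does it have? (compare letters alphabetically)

11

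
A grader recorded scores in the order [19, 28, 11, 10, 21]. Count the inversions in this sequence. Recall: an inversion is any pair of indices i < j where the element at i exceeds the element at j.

6

Inversion pairs (indices are 1-based):
(1,3): 19 > 11
(1,4): 19 > 10
(2,3): 28 > 11
(2,4): 28 > 10
(2,5): 28 > 21
(3,4): 11 > 10
That's 6 pairs.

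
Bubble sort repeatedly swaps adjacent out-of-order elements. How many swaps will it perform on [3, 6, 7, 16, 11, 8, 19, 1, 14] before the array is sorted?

Minimum adjacent swaps = number of inversions (each swap of adjacent out-of-order elements removes one inversion and no swap can remove more).
Count inversions — for each element, later elements that are smaller:
3: 1 → 1
6: 1 → 1
7: 1 → 1
16: 11, 8, 1, 14 → 4
11: 8, 1 → 2
8: 1 → 1
19: 1, 14 → 2
1: none → 0
14: none → 0
Total inversions: 1 + 1 + 1 + 4 + 2 + 1 + 2 + 0 + 0 = 12

12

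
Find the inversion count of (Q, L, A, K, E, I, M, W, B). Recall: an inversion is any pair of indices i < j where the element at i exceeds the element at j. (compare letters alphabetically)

Element-by-element contributions:
Q: 7
L: 5
A: 0
K: 3
E: 1
I: 1
M: 1
W: 1
B: 0
Sum: 7 + 5 + 0 + 3 + 1 + 1 + 1 + 1 + 0 = 19

Out-of-order pairs: 19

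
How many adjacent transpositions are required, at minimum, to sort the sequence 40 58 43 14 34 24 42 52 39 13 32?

35

Each adjacent swap fixes exactly one inversion, so the minimum swap count equals the number of inversions.
Count inversions — for each element, later elements that are smaller:
40: 14, 34, 24, 39, 13, 32 → 6
58: 43, 14, 34, 24, 42, 52, 39, 13, 32 → 9
43: 14, 34, 24, 42, 39, 13, 32 → 7
14: 13 → 1
34: 24, 13, 32 → 3
24: 13 → 1
42: 39, 13, 32 → 3
52: 39, 13, 32 → 3
39: 13, 32 → 2
13: none → 0
32: none → 0
Total inversions: 6 + 9 + 7 + 1 + 3 + 1 + 3 + 3 + 2 + 0 + 0 = 35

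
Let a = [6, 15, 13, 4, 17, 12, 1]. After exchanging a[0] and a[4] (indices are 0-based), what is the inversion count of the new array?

Positions 0 and 4 hold 6 and 17; after swapping, the array is [17, 15, 13, 4, 6, 12, 1].
Element-by-element contributions:
17: 6
15: 5
13: 4
4: 1
6: 1
12: 1
1: 0
Sum: 6 + 5 + 4 + 1 + 1 + 1 + 0 = 18

18 inversions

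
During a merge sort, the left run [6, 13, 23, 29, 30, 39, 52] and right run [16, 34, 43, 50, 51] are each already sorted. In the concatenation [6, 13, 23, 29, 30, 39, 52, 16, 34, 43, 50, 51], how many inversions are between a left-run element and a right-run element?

Count, for every r in R, how many entries of L exceed r:
r = 16: 23, 29, 30, 39, 52 → 5
r = 34: 39, 52 → 2
r = 43: 52 → 1
r = 50: 52 → 1
r = 51: 52 → 1
Cross-inversions: 5 + 2 + 1 + 1 + 1 = 10

10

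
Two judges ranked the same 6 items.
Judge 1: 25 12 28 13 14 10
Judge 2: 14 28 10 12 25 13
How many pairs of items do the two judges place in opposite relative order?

Assign each item its position (1..6) in the first ordering, then rewrite the second ordering as that position sequence:
positions: 25→1, 12→2, 28→3, 13→4, 14→5, 10→6
second ordering as positions: [5, 3, 6, 2, 1, 4]
Discordant pairs = inversions in this position sequence.
5: 3, 2, 1, 4 → 4
3: 2, 1 → 2
6: 2, 1, 4 → 3
2: 1 → 1
1: 0
4: 0
Total: 4 + 2 + 3 + 1 + 0 + 0 = 10

10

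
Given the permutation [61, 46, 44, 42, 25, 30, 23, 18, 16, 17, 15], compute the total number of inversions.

There are 53 inversions.

Sweep left to right; for each value list the smaller values that follow it:
61: 10
46: 9
44: 8
42: 7
25: 5
30: 5
23: 4
18: 3
16: 1
17: 1
15: 0
Sum: 10 + 9 + 8 + 7 + 5 + 5 + 4 + 3 + 1 + 1 + 0 = 53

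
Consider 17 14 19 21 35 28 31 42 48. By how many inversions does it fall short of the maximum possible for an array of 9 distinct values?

Maximum inversions for 9 distinct elements is C(9, 2) = 9·8/2 = 36.
Current inversions — for each element, count later smaller elements:
17: 1
14: 0
19: 0
21: 0
35: 2
28: 0
31: 0
42: 0
48: 0
Current total: 1 + 0 + 0 + 0 + 2 + 0 + 0 + 0 + 0 = 3
Shortfall: 36 − 3 = 33

33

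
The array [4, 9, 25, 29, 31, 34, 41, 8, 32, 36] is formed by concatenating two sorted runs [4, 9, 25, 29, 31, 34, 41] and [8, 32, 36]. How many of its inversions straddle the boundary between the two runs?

Take each right-half value and tally the left-half values above it:
r = 8: 9, 25, 29, 31, 34, 41 → 6
r = 32: 34, 41 → 2
r = 36: 41 → 1
Cross-inversions: 6 + 2 + 1 = 9

9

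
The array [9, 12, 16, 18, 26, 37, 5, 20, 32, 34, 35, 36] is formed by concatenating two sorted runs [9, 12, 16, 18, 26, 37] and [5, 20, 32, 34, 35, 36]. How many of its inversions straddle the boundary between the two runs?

Count, for every r in R, how many entries of L exceed r:
r = 5: 9, 12, 16, 18, 26, 37 → 6
r = 20: 26, 37 → 2
r = 32: 37 → 1
r = 34: 37 → 1
r = 35: 37 → 1
r = 36: 37 → 1
Cross-inversions: 6 + 2 + 1 + 1 + 1 + 1 = 12

12 split inversions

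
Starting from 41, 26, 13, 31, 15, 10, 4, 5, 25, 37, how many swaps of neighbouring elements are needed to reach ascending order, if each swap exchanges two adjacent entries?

Each adjacent swap fixes exactly one inversion, so the minimum swap count equals the number of inversions.
Count inversions — for each element, later elements that are smaller:
41: 26, 13, 31, 15, 10, 4, 5, 25, 37 → 9
26: 13, 15, 10, 4, 5, 25 → 6
13: 10, 4, 5 → 3
31: 15, 10, 4, 5, 25 → 5
15: 10, 4, 5 → 3
10: 4, 5 → 2
4: none → 0
5: none → 0
25: none → 0
37: none → 0
Total inversions: 9 + 6 + 3 + 5 + 3 + 2 + 0 + 0 + 0 + 0 = 28

There are 28 adjacent swaps.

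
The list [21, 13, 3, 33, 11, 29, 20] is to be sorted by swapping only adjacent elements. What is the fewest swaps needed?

Each adjacent swap fixes exactly one inversion, so the minimum swap count equals the number of inversions.
Count inversions — for each element, later elements that are smaller:
21: 13, 3, 11, 20 → 4
13: 3, 11 → 2
3: none → 0
33: 11, 29, 20 → 3
11: none → 0
29: 20 → 1
20: none → 0
Total inversions: 4 + 2 + 0 + 3 + 0 + 1 + 0 = 10

10 adjacent swaps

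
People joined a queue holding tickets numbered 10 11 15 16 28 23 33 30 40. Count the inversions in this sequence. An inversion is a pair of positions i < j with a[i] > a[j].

2 inversions

Element-by-element contributions:
10: 0
11: 0
15: 0
16: 0
28: 1
23: 0
33: 1
30: 0
40: 0
Sum: 0 + 0 + 0 + 0 + 1 + 0 + 1 + 0 + 0 = 2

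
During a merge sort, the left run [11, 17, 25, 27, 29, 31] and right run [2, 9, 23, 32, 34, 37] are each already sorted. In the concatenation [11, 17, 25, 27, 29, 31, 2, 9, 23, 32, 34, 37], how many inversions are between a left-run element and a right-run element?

16

Take each right-half value and tally the left-half values above it:
r = 2: 11, 17, 25, 27, 29, 31 → 6
r = 9: 11, 17, 25, 27, 29, 31 → 6
r = 23: 25, 27, 29, 31 → 4
r = 32: none → 0
r = 34: none → 0
r = 37: none → 0
Cross-inversions: 6 + 6 + 4 + 0 + 0 + 0 = 16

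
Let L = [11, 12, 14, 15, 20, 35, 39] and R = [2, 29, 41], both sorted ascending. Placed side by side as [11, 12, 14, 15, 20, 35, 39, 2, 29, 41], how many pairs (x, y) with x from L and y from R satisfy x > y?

9

Count, for every r in R, how many entries of L exceed r:
r = 2: 11, 12, 14, 15, 20, 35, 39 → 7
r = 29: 35, 39 → 2
r = 41: none → 0
Cross-inversions: 7 + 2 + 0 = 9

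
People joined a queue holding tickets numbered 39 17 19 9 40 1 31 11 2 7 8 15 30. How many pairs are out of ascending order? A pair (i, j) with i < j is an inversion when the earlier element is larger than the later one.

46

Element-by-element contributions:
39: 11
17: 7
19: 7
9: 4
40: 8
1: 0
31: 6
11: 3
2: 0
7: 0
8: 0
15: 0
30: 0
Sum: 11 + 7 + 7 + 4 + 8 + 0 + 6 + 3 + 0 + 0 + 0 + 0 + 0 = 46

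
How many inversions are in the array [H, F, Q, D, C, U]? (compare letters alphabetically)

Sweep left to right; for each value list the smaller values that follow it:
H → F, D, C → 3
F → D, C → 2
Q → D, C → 2
D → C → 1
C → none → 0
U → none → 0
Sum: 3 + 2 + 2 + 1 + 0 + 0 = 8

There are 8 inversions.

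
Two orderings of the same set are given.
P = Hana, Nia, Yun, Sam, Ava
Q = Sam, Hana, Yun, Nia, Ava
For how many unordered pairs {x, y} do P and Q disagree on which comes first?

4

Assign each item its position (1..5) in the first ordering, then rewrite the second ordering as that position sequence:
positions: Hana→1, Nia→2, Yun→3, Sam→4, Ava→5
second ordering as positions: [4, 1, 3, 2, 5]
Discordant pairs = inversions in this position sequence.
4: 1, 3, 2 → 3
1: 0
3: 2 → 1
2: 0
5: 0
Total: 3 + 0 + 1 + 0 + 0 = 4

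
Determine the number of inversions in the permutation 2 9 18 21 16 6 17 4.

Element-by-element contributions:
2: 0
9: 2
18: 4
21: 4
16: 2
6: 1
17: 1
4: 0
Sum: 0 + 2 + 4 + 4 + 2 + 1 + 1 + 0 = 14

14 out-of-order pairs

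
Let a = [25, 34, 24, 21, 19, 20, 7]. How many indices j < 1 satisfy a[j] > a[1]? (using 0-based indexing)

0 such elements

The element at index 1 is 34.
Elements before it: 25
None of them are larger than 34.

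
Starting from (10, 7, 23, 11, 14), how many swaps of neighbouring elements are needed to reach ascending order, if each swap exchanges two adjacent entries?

3

Each adjacent swap fixes exactly one inversion, so the minimum swap count equals the number of inversions.
Count inversions — for each element, later elements that are smaller:
10: 7 → 1
7: none → 0
23: 11, 14 → 2
11: none → 0
14: none → 0
Total inversions: 1 + 0 + 2 + 0 + 0 = 3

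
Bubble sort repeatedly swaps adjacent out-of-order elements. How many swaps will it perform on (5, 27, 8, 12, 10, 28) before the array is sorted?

4 swaps

Minimum adjacent swaps = number of inversions (each swap of adjacent out-of-order elements removes one inversion and no swap can remove more).
Count inversions — for each element, later elements that are smaller:
5: none → 0
27: 8, 12, 10 → 3
8: none → 0
12: 10 → 1
10: none → 0
28: none → 0
Total inversions: 0 + 3 + 0 + 1 + 0 + 0 = 4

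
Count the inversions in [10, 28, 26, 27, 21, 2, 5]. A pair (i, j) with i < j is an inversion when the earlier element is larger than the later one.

There are 15 out-of-order pairs.

Sweep left to right; for each value list the smaller values that follow it:
10: 2
28: 5
26: 3
27: 3
21: 2
2: 0
5: 0
Sum: 2 + 5 + 3 + 3 + 2 + 0 + 0 = 15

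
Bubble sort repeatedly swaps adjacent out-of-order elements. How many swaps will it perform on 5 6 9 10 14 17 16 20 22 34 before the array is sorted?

Each adjacent swap fixes exactly one inversion, so the minimum swap count equals the number of inversions.
Count inversions — for each element, later elements that are smaller:
5: none → 0
6: none → 0
9: none → 0
10: none → 0
14: none → 0
17: 16 → 1
16: none → 0
20: none → 0
22: none → 0
34: none → 0
Total inversions: 0 + 0 + 0 + 0 + 0 + 1 + 0 + 0 + 0 + 0 = 1

1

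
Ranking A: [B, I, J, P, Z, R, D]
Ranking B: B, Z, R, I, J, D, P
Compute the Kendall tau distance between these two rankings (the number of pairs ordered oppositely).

7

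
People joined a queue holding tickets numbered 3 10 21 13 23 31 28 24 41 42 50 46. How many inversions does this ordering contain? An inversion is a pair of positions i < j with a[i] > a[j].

5 out-of-order pairs

Count, for each position, how many later elements it exceeds:
3 → none → 0
10 → none → 0
21 → 13 → 1
13 → none → 0
23 → none → 0
31 → 28, 24 → 2
28 → 24 → 1
24 → none → 0
41 → none → 0
42 → none → 0
50 → 46 → 1
46 → none → 0
Sum: 0 + 0 + 1 + 0 + 0 + 2 + 1 + 0 + 0 + 0 + 1 + 0 = 5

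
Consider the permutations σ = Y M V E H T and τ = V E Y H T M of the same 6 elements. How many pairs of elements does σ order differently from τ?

Assign each item its position (1..6) in the first ordering, then rewrite the second ordering as that position sequence:
positions: Y→1, M→2, V→3, E→4, H→5, T→6
second ordering as positions: [3, 4, 1, 5, 6, 2]
Discordant pairs = inversions in this position sequence.
3: 1, 2 → 2
4: 1, 2 → 2
1: 0
5: 2 → 1
6: 2 → 1
2: 0
Total: 2 + 2 + 0 + 1 + 1 + 0 = 6

Discordant pairs: 6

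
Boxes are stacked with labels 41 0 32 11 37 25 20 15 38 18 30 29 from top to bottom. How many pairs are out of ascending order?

33 inversions

Element-by-element contributions:
41 → 0, 32, 11, 37, 25, 20, 15, 38, 18, 30, 29 → 11
0 → none → 0
32 → 11, 25, 20, 15, 18, 30, 29 → 7
11 → none → 0
37 → 25, 20, 15, 18, 30, 29 → 6
25 → 20, 15, 18 → 3
20 → 15, 18 → 2
15 → none → 0
38 → 18, 30, 29 → 3
18 → none → 0
30 → 29 → 1
29 → none → 0
Sum: 11 + 0 + 7 + 0 + 6 + 3 + 2 + 0 + 3 + 0 + 1 + 0 = 33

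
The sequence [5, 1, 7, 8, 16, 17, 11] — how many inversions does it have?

Listing every pair i<j with a[i]>a[j] (using 0-based positions):
(0,1): 5 > 1
(4,6): 16 > 11
(5,6): 17 > 11
That's 3 pairs.

3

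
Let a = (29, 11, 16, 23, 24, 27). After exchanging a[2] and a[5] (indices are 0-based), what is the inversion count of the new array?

10

Positions 2 and 5 hold 16 and 27; after swapping, the array is [29, 11, 27, 23, 24, 16].
Sweep left to right; for each value list the smaller values that follow it:
29 → 11, 27, 23, 24, 16 → 5
11 → none → 0
27 → 23, 24, 16 → 3
23 → 16 → 1
24 → 16 → 1
16 → none → 0
Sum: 5 + 0 + 3 + 1 + 1 + 0 = 10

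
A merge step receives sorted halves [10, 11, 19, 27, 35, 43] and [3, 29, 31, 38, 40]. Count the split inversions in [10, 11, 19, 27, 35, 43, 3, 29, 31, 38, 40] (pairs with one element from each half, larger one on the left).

For each element r of the right run, count left-run elements greater than r:
r = 3: 10, 11, 19, 27, 35, 43 → 6
r = 29: 35, 43 → 2
r = 31: 35, 43 → 2
r = 38: 43 → 1
r = 40: 43 → 1
Cross-inversions: 6 + 2 + 2 + 1 + 1 = 12

12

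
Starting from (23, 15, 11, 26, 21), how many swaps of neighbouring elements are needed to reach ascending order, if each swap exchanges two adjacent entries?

5

The minimum number of adjacent swaps to sort an array equals its inversion count, since every such swap removes exactly one inversion.
Count inversions — for each element, later elements that are smaller:
23: 15, 11, 21 → 3
15: 11 → 1
11: none → 0
26: 21 → 1
21: none → 0
Total inversions: 3 + 1 + 0 + 1 + 0 = 5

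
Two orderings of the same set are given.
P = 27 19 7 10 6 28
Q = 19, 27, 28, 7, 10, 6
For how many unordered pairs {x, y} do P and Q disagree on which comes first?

4

Assign each item its position (1..6) in the first ordering, then rewrite the second ordering as that position sequence:
positions: 27→1, 19→2, 7→3, 10→4, 6→5, 28→6
second ordering as positions: [2, 1, 6, 3, 4, 5]
Discordant pairs = inversions in this position sequence.
2: 1 → 1
1: 0
6: 3, 4, 5 → 3
3: 0
4: 0
5: 0
Total: 1 + 0 + 3 + 0 + 0 + 0 = 4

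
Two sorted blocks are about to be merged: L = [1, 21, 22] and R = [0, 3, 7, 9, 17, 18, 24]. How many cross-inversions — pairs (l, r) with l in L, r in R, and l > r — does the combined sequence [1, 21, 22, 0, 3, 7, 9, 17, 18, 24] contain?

Count, for every r in R, how many entries of L exceed r:
r = 0: 1, 21, 22 → 3
r = 3: 21, 22 → 2
r = 7: 21, 22 → 2
r = 9: 21, 22 → 2
r = 17: 21, 22 → 2
r = 18: 21, 22 → 2
r = 24: none → 0
Cross-inversions: 3 + 2 + 2 + 2 + 2 + 2 + 0 = 13

13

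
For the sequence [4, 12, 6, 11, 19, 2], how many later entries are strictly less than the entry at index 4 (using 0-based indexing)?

1

The element at index 4 is 19.
Elements after it: 2
Those smaller than 19: 2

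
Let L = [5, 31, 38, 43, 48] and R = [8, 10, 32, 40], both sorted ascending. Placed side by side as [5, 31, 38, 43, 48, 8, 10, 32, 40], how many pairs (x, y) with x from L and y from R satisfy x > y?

There are 13 split inversions.

For each element r of the right run, count left-run elements greater than r:
r = 8: 31, 38, 43, 48 → 4
r = 10: 31, 38, 43, 48 → 4
r = 32: 38, 43, 48 → 3
r = 40: 43, 48 → 2
Cross-inversions: 4 + 4 + 3 + 2 = 13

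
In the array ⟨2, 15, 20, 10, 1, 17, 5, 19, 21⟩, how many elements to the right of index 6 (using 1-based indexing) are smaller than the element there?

1 such element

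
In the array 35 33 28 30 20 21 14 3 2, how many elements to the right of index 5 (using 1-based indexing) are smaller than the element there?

3 such elements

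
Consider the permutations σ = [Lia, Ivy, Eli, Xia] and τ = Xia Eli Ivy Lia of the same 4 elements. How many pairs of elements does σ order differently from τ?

6 discordant pairs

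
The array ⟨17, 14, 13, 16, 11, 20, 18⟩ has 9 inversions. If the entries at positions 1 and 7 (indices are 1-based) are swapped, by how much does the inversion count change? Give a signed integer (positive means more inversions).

+1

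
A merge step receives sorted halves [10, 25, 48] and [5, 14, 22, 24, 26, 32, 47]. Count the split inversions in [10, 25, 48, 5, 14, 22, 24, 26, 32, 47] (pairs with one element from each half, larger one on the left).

Split inversions: 12

Count, for every r in R, how many entries of L exceed r:
r = 5: 10, 25, 48 → 3
r = 14: 25, 48 → 2
r = 22: 25, 48 → 2
r = 24: 25, 48 → 2
r = 26: 48 → 1
r = 32: 48 → 1
r = 47: 48 → 1
Cross-inversions: 3 + 2 + 2 + 2 + 1 + 1 + 1 = 12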